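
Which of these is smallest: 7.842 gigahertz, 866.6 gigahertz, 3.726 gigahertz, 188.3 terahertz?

7.842 gigahertz = 7842000000 hertz
866.6 gigahertz = 866600000000 hertz
3.726 gigahertz = 3726000000 hertz
188.3 terahertz = 188300000000000 hertz

3.726 gigahertz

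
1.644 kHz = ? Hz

kilo = 1e3, (no prefix) = 1e0; factor is 1e3.
1.644 × 1e3 = 1644

1644 Hz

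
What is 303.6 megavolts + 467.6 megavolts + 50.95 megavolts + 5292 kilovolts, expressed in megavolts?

827.442 megavolts

In megavolts:
  303.6 megavolts → 303.6
  467.6 megavolts → 467.6
  50.95 megavolts → 50.95
  5292 kilovolts = 5292 × 10^-3 megavolts = 5.292
Sum: 303.6 + 467.6 + 50.95 + 5.292 = 827.442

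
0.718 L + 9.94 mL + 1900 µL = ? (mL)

In mL:
  0.718 L = 0.718 × 10^3 mL = 718
  9.94 mL → 9.94
  1900 µL = 1900 × 10^-3 mL = 1.9
Sum: 718 + 9.94 + 1.9 = 729.84

729.84 mL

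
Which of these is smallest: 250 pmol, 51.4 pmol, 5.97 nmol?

250 pmol = 0.00000000025 mol
51.4 pmol = 0.0000000000514 mol
5.97 nmol = 0.00000000597 mol

51.4 pmol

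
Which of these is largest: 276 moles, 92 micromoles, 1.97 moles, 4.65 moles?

276 moles = 276 moles
92 micromoles = 0.000092 moles
1.97 moles = 1.97 moles
4.65 moles = 4.65 moles

276 moles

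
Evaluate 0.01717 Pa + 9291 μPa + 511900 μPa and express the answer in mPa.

538.361 mPa

In mPa:
  0.01717 Pa = 0.01717e3 mPa = 17.17
  9291 μPa = 9291e-3 mPa = 9.291
  511900 μPa = 511900e-3 mPa = 511.9
Sum: 17.17 + 9.291 + 511.9 = 538.361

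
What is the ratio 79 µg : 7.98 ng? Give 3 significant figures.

(79e-6) / (7.98e-9) = 9.9e3

9900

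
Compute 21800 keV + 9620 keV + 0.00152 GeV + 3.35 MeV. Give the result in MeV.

36.29 MeV

In MeV:
  21800 keV = 21800 × 10^-3 MeV = 21.8
  9620 keV = 9620 × 10^-3 MeV = 9.62
  0.00152 GeV = 0.00152 × 10^3 MeV = 1.52
  3.35 MeV → 3.35
Sum: 21.8 + 9.62 + 1.52 + 3.35 = 36.29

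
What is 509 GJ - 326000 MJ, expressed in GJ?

183 GJ

In GJ:
  509 GJ → 509
  326000 MJ = 326000 × 10⁻³ GJ = 326
Difference: 509 - 326 = 183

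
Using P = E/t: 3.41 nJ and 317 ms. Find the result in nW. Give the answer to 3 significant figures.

(3.41e-9) / (317e-3) = 0.010757e-6 W

10.8 nW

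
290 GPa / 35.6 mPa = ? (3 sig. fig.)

8150000000000

(290e9) / (35.6e-3) = 8.146e12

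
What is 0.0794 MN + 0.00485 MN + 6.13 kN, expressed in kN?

90.38 kN

In kN:
  0.0794 MN = 0.0794 × 10³ kN = 79.4
  0.00485 MN = 0.00485 × 10³ kN = 4.85
  6.13 kN → 6.13
Sum: 79.4 + 4.85 + 6.13 = 90.38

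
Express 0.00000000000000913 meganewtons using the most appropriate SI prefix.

9.13 nanonewtons

= 9.13 × 10⁻⁹ newtons; 10⁻⁹ is nano.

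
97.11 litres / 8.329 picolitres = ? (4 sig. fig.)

11660000000000

(97.11) / (8.329 × 10^-12) = 11.659 × 10^12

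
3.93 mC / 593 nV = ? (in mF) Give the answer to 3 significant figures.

6630000 mF

(3.93 × 10⁻³) / (593 × 10⁻⁹) = 0.0066273 × 10⁶ F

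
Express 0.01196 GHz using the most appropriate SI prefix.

11.96 MHz

= 11.96 × 10^6 Hz; 10^6 is mega.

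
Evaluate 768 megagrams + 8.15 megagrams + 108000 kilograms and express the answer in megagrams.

884.15 megagrams

In megagrams:
  768 megagrams → 768
  8.15 megagrams → 8.15
  108000 kilograms = 108000e-3 megagrams = 108
Sum: 768 + 8.15 + 108 = 884.15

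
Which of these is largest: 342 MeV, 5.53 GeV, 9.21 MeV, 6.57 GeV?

342 MeV = 342000000 eV
5.53 GeV = 5530000000 eV
9.21 MeV = 9210000 eV
6.57 GeV = 6570000000 eV

6.57 GeV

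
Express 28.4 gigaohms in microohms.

giga = 10^9, micro = 10^-6; factor is 10^15.
28.4 × 10^15 = 28400000000000000

28400000000000000 microohms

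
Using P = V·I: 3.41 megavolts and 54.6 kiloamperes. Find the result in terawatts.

0.186186 terawatts

3.41e6 × 54.6e3 = 186.186e9 W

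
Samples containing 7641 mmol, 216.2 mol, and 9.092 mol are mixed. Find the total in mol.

In mol:
  7641 mmol = 7641 × 10^-3 mol = 7.641
  216.2 mol → 216.2
  9.092 mol → 9.092
Sum: 7.641 + 216.2 + 9.092 = 232.933

232.933 mol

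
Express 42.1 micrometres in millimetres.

0.0421 millimetres

micro = 1e-6, milli = 1e-3; factor is 1e-3.
42.1 × 1e-3 = 0.0421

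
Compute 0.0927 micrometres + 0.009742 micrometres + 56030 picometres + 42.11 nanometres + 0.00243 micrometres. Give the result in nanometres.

In nanometres:
  0.0927 micrometres = 0.0927e3 nanometres = 92.7
  0.009742 micrometres = 0.009742e3 nanometres = 9.742
  56030 picometres = 56030e-3 nanometres = 56.03
  42.11 nanometres → 42.11
  0.00243 micrometres = 0.00243e3 nanometres = 2.43
Sum: 92.7 + 9.742 + 56.03 + 42.11 + 2.43 = 203.012

203.012 nanometres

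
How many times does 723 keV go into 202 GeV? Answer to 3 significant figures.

279000

(202e9) / (723e3) = 0.2794e6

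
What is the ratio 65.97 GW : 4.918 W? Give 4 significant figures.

(65.97 × 10^9) / (4.918) = 13.414 × 10^9

13410000000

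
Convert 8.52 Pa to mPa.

(no prefix) = 10^0, milli = 10^-3; factor is 10^3.
8.52 × 10^3 = 8520

8520 mPa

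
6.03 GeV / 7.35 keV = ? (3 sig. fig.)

820000

(6.03e9) / (7.35e3) = 0.8204e6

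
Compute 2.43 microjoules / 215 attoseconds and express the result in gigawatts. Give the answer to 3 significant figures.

11.3 gigawatts

(2.43e-6) / (215e-18) = 0.011302e12 W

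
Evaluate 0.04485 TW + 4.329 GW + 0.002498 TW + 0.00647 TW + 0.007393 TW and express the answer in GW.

In GW:
  0.04485 TW = 0.04485e3 GW = 44.85
  4.329 GW → 4.329
  0.002498 TW = 0.002498e3 GW = 2.498
  0.00647 TW = 0.00647e3 GW = 6.47
  0.007393 TW = 0.007393e3 GW = 7.393
Sum: 44.85 + 4.329 + 2.498 + 6.47 + 7.393 = 65.54

65.54 GW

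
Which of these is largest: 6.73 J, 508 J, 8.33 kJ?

6.73 J = 6.73 J
508 J = 508 J
8.33 kJ = 8330 J

8.33 kJ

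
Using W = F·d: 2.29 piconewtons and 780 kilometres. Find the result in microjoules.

2.29e-12 × 780e3 = 1786.2e-9 J

1.7862 microjoules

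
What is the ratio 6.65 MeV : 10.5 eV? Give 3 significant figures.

(6.65e6) / (10.5) = 0.6333e6

633000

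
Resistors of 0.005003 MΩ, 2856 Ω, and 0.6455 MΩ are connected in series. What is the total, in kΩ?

653.359 kΩ

In kΩ:
  0.005003 MΩ = 0.005003 × 10³ kΩ = 5.003
  2856 Ω = 2856 × 10⁻³ kΩ = 2.856
  0.6455 MΩ = 0.6455 × 10³ kΩ = 645.5
Sum: 5.003 + 2.856 + 645.5 = 653.359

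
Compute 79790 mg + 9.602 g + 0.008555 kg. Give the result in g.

97.947 g

In g:
  79790 mg = 79790 × 10⁻³ g = 79.79
  9.602 g → 9.602
  0.008555 kg = 0.008555 × 10³ g = 8.555
Sum: 79.79 + 9.602 + 8.555 = 97.947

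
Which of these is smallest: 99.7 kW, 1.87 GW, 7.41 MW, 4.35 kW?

99.7 kW = 99700 W
1.87 GW = 1870000000 W
7.41 MW = 7410000 W
4.35 kW = 4350 W

4.35 kW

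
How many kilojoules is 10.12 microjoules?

micro = 1e-6, kilo = 1e3; factor is 1e-9.
10.12 × 1e-9 = 0.00000001012

0.00000001012 kilojoules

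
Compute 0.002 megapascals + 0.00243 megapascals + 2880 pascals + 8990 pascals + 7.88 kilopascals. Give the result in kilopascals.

24.18 kilopascals

In kilopascals:
  0.002 megapascals = 0.002e3 kilopascals = 2
  0.00243 megapascals = 0.00243e3 kilopascals = 2.43
  2880 pascals = 2880e-3 kilopascals = 2.88
  8990 pascals = 8990e-3 kilopascals = 8.99
  7.88 kilopascals → 7.88
Sum: 2 + 2.43 + 2.88 + 8.99 + 7.88 = 24.18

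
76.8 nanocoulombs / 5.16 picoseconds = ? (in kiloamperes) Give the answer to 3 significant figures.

(76.8e-9) / (5.16e-12) = 14.884e3 A

14.9 kiloamperes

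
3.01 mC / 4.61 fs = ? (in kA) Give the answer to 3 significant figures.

(3.01 × 10⁻³) / (4.61 × 10⁻¹⁵) = 0.65293 × 10¹² A

653000000 kA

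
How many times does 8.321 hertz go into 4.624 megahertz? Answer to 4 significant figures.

(4.624e6) / (8.321) = 0.5557e6

555700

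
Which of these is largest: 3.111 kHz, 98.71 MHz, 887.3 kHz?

98.71 MHz

3.111 kHz = 3111 Hz
98.71 MHz = 98710000 Hz
887.3 kHz = 887300 Hz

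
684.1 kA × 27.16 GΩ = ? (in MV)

18580156000 MV

684.1 × 10³ × 27.16 × 10⁹ = 18580.156 × 10¹² V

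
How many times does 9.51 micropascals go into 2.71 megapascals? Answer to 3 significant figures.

(2.71 × 10⁶) / (9.51 × 10⁻⁶) = 0.285 × 10¹²

285000000000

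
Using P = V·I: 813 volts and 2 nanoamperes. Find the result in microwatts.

813 × 2e-9 = 1626e-9 W

1.626 microwatts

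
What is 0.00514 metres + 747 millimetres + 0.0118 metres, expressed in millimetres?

763.94 millimetres

In millimetres:
  0.00514 metres = 0.00514 × 10^3 millimetres = 5.14
  747 millimetres → 747
  0.0118 metres = 0.0118 × 10^3 millimetres = 11.8
Sum: 5.14 + 747 + 11.8 = 763.94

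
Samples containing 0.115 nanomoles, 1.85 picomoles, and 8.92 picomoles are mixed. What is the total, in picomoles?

In picomoles:
  0.115 nanomoles = 0.115 × 10³ picomoles = 115
  1.85 picomoles → 1.85
  8.92 picomoles → 8.92
Sum: 115 + 1.85 + 8.92 = 125.77

125.77 picomoles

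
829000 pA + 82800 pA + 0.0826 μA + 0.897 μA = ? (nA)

1891.4 nA

In nA:
  829000 pA = 829000 × 10⁻³ nA = 829
  82800 pA = 82800 × 10⁻³ nA = 82.8
  0.0826 μA = 0.0826 × 10³ nA = 82.6
  0.897 μA = 0.897 × 10³ nA = 897
Sum: 829 + 82.8 + 82.6 + 897 = 1891.4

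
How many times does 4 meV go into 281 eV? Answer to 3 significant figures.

(281) / (4e-3) = 70.25e3

70200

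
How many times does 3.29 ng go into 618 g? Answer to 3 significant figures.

188000000000

(618) / (3.29e-9) = 187.8e9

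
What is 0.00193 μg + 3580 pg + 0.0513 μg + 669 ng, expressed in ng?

In ng:
  0.00193 μg = 0.00193e3 ng = 1.93
  3580 pg = 3580e-3 ng = 3.58
  0.0513 μg = 0.0513e3 ng = 51.3
  669 ng → 669
Sum: 1.93 + 3.58 + 51.3 + 669 = 725.81

725.81 ng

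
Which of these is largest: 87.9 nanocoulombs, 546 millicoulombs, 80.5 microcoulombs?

546 millicoulombs

87.9 nanocoulombs = 0.0000000879 coulombs
546 millicoulombs = 0.546 coulombs
80.5 microcoulombs = 0.0000805 coulombs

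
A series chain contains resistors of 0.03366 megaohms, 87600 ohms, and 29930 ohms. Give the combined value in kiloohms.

151.19 kiloohms

In kiloohms:
  0.03366 megaohms = 0.03366 × 10^3 kiloohms = 33.66
  87600 ohms = 87600 × 10^-3 kiloohms = 87.6
  29930 ohms = 29930 × 10^-3 kiloohms = 29.93
Sum: 33.66 + 87.6 + 29.93 = 151.19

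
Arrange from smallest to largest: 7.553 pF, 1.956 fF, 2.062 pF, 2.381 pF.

7.553 pF = 0.000000000007553 F
1.956 fF = 0.000000000000001956 F
2.062 pF = 0.000000000002062 F
2.381 pF = 0.000000000002381 F

1.956 fF < 2.062 pF < 2.381 pF < 7.553 pF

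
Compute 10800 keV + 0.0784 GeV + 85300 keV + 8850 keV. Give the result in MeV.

In MeV:
  10800 keV = 10800e-3 MeV = 10.8
  0.0784 GeV = 0.0784e3 MeV = 78.4
  85300 keV = 85300e-3 MeV = 85.3
  8850 keV = 8850e-3 MeV = 8.85
Sum: 10.8 + 78.4 + 85.3 + 8.85 = 183.35

183.35 MeV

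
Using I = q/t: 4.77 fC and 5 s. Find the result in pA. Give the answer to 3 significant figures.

0.000954 pA

(4.77 × 10⁻¹⁵) / (5) = 0.954 × 10⁻¹⁵ A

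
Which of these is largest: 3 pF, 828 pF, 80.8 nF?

3 pF = 0.000000000003 F
828 pF = 0.000000000828 F
80.8 nF = 0.0000000808 F

80.8 nF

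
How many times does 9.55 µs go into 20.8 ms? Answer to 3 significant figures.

(20.8 × 10^-3) / (9.55 × 10^-6) = 2.178 × 10^3

2180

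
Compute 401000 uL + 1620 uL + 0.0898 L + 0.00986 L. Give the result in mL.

In mL:
  401000 uL = 401000e-3 mL = 401
  1620 uL = 1620e-3 mL = 1.62
  0.0898 L = 0.0898e3 mL = 89.8
  0.00986 L = 0.00986e3 mL = 9.86
Sum: 401 + 1.62 + 89.8 + 9.86 = 502.28

502.28 mL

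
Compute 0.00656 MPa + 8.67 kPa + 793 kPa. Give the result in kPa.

808.23 kPa

In kPa:
  0.00656 MPa = 0.00656e3 kPa = 6.56
  8.67 kPa → 8.67
  793 kPa → 793
Sum: 6.56 + 8.67 + 793 = 808.23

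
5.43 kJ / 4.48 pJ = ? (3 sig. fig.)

(5.43 × 10³) / (4.48 × 10⁻¹²) = 1.212 × 10¹⁵

1210000000000000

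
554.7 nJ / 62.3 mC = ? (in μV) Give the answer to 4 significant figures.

(554.7e-9) / (62.3e-3) = 8.90369e-6 V

8.904 μV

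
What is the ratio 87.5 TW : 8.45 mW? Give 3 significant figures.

10400000000000000

(87.5 × 10¹²) / (8.45 × 10⁻³) = 10.36 × 10¹⁵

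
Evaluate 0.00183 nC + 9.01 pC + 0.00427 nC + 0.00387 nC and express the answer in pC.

In pC:
  0.00183 nC = 0.00183 × 10³ pC = 1.83
  9.01 pC → 9.01
  0.00427 nC = 0.00427 × 10³ pC = 4.27
  0.00387 nC = 0.00387 × 10³ pC = 3.87
Sum: 1.83 + 9.01 + 4.27 + 3.87 = 18.98

18.98 pC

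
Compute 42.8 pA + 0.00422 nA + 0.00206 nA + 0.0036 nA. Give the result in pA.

52.68 pA

In pA:
  42.8 pA → 42.8
  0.00422 nA = 0.00422 × 10³ pA = 4.22
  0.00206 nA = 0.00206 × 10³ pA = 2.06
  0.0036 nA = 0.0036 × 10³ pA = 3.6
Sum: 42.8 + 4.22 + 2.06 + 3.6 = 52.68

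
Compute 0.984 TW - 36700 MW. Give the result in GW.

947.3 GW

In GW:
  0.984 TW = 0.984e3 GW = 984
  36700 MW = 36700e-3 GW = 36.7
Difference: 984 - 36.7 = 947.3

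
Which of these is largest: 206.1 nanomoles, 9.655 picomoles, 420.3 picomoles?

206.1 nanomoles = 0.0000002061 moles
9.655 picomoles = 0.000000000009655 moles
420.3 picomoles = 0.0000000004203 moles

206.1 nanomoles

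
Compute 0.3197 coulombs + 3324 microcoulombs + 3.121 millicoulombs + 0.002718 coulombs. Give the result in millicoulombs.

In millicoulombs:
  0.3197 coulombs = 0.3197 × 10³ millicoulombs = 319.7
  3324 microcoulombs = 3324 × 10⁻³ millicoulombs = 3.324
  3.121 millicoulombs → 3.121
  0.002718 coulombs = 0.002718 × 10³ millicoulombs = 2.718
Sum: 319.7 + 3.324 + 3.121 + 2.718 = 328.863

328.863 millicoulombs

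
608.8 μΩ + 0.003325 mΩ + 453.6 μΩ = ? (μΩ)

1065.725 μΩ

In μΩ:
  608.8 μΩ → 608.8
  0.003325 mΩ = 0.003325 × 10^3 μΩ = 3.325
  453.6 μΩ → 453.6
Sum: 608.8 + 3.325 + 453.6 = 1065.725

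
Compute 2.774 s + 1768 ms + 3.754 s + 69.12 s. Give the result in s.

77.416 s

In s:
  2.774 s → 2.774
  1768 ms = 1768 × 10⁻³ s = 1.768
  3.754 s → 3.754
  69.12 s → 69.12
Sum: 2.774 + 1.768 + 3.754 + 69.12 = 77.416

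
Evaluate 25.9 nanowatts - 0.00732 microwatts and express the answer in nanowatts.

18.58 nanowatts

In nanowatts:
  25.9 nanowatts → 25.9
  0.00732 microwatts = 0.00732 × 10³ nanowatts = 7.32
Difference: 25.9 - 7.32 = 18.58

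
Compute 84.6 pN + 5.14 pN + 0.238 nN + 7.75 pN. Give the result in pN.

In pN:
  84.6 pN → 84.6
  5.14 pN → 5.14
  0.238 nN = 0.238 × 10^3 pN = 238
  7.75 pN → 7.75
Sum: 84.6 + 5.14 + 238 + 7.75 = 335.49

335.49 pN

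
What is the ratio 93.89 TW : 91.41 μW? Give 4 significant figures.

(93.89 × 10^12) / (91.41 × 10^-6) = 1.0271 × 10^18

1027000000000000000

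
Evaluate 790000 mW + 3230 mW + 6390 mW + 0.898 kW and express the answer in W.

In W:
  790000 mW = 790000e-3 W = 790
  3230 mW = 3230e-3 W = 3.23
  6390 mW = 6390e-3 W = 6.39
  0.898 kW = 0.898e3 W = 898
Sum: 790 + 3.23 + 6.39 + 898 = 1697.62

1697.62 W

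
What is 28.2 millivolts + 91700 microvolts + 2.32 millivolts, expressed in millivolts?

122.22 millivolts

In millivolts:
  28.2 millivolts → 28.2
  91700 microvolts = 91700e-3 millivolts = 91.7
  2.32 millivolts → 2.32
Sum: 28.2 + 91.7 + 2.32 = 122.22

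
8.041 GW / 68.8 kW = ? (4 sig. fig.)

116900

(8.041e9) / (68.8e3) = 0.11688e6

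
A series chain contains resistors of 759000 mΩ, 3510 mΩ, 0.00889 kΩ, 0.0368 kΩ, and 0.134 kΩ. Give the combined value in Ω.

In Ω:
  759000 mΩ = 759000e-3 Ω = 759
  3510 mΩ = 3510e-3 Ω = 3.51
  0.00889 kΩ = 0.00889e3 Ω = 8.89
  0.0368 kΩ = 0.0368e3 Ω = 36.8
  0.134 kΩ = 0.134e3 Ω = 134
Sum: 759 + 3.51 + 8.89 + 36.8 + 134 = 942.2

942.2 Ω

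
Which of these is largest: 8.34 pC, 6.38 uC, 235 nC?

8.34 pC = 0.00000000000834 C
6.38 uC = 0.00000638 C
235 nC = 0.000000235 C

6.38 uC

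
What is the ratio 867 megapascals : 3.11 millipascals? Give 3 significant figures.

279000000000

(867 × 10^6) / (3.11 × 10^-3) = 278.8 × 10^9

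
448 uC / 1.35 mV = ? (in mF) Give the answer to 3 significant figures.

332 mF

(448e-6) / (1.35e-3) = 331.85e-3 F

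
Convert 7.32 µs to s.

0.00000732 s

micro = 1e-6, (no prefix) = 1e0; factor is 1e-6.
7.32 × 1e-6 = 0.00000732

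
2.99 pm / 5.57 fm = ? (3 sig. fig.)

(2.99 × 10^-12) / (5.57 × 10^-15) = 0.5368 × 10^3

537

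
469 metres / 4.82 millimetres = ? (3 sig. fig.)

97300

(469) / (4.82 × 10⁻³) = 97.3 × 10³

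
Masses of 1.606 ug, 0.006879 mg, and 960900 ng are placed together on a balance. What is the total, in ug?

In ug:
  1.606 ug → 1.606
  0.006879 mg = 0.006879e3 ug = 6.879
  960900 ng = 960900e-3 ug = 960.9
Sum: 1.606 + 6.879 + 960.9 = 969.385

969.385 ug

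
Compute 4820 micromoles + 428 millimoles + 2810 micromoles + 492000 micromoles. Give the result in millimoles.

In millimoles:
  4820 micromoles = 4820 × 10⁻³ millimoles = 4.82
  428 millimoles → 428
  2810 micromoles = 2810 × 10⁻³ millimoles = 2.81
  492000 micromoles = 492000 × 10⁻³ millimoles = 492
Sum: 4.82 + 428 + 2.81 + 492 = 927.63

927.63 millimoles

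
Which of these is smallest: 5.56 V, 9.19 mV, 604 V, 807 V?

9.19 mV

5.56 V = 5.56 V
9.19 mV = 0.00919 V
604 V = 604 V
807 V = 807 V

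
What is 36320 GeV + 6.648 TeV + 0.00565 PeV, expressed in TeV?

48.618 TeV

In TeV:
  36320 GeV = 36320 × 10⁻³ TeV = 36.32
  6.648 TeV → 6.648
  0.00565 PeV = 0.00565 × 10³ TeV = 5.65
Sum: 36.32 + 6.648 + 5.65 = 48.618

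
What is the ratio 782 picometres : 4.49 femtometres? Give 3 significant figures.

174000

(782 × 10^-12) / (4.49 × 10^-15) = 174.2 × 10^3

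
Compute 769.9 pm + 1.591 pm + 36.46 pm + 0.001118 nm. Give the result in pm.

809.069 pm

In pm:
  769.9 pm → 769.9
  1.591 pm → 1.591
  36.46 pm → 36.46
  0.001118 nm = 0.001118 × 10³ pm = 1.118
Sum: 769.9 + 1.591 + 36.46 + 1.118 = 809.069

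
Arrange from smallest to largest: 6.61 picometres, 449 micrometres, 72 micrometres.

6.61 picometres = 0.00000000000661 metres
449 micrometres = 0.000449 metres
72 micrometres = 0.000072 metres

6.61 picometres < 72 micrometres < 449 micrometres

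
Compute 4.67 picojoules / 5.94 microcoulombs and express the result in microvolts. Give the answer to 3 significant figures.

(4.67 × 10⁻¹²) / (5.94 × 10⁻⁶) = 0.7862 × 10⁻⁶ V

0.786 microvolts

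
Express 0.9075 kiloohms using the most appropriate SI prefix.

907.5 ohms

= 907.5 ohms; mantissa already in [1, 1000).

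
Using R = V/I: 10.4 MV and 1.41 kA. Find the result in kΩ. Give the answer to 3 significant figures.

7.38 kΩ

(10.4 × 10⁶) / (1.41 × 10³) = 7.3759 × 10³ Ω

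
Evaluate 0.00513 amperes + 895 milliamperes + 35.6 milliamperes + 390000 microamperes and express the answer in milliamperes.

In milliamperes:
  0.00513 amperes = 0.00513e3 milliamperes = 5.13
  895 milliamperes → 895
  35.6 milliamperes → 35.6
  390000 microamperes = 390000e-3 milliamperes = 390
Sum: 5.13 + 895 + 35.6 + 390 = 1325.73

1325.73 milliamperes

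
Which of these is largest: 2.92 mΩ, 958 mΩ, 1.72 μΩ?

958 mΩ

2.92 mΩ = 0.00292 Ω
958 mΩ = 0.958 Ω
1.72 μΩ = 0.00000172 Ω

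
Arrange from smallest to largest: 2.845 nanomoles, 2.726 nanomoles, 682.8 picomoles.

2.845 nanomoles = 0.000000002845 moles
2.726 nanomoles = 0.000000002726 moles
682.8 picomoles = 0.0000000006828 moles

682.8 picomoles < 2.726 nanomoles < 2.845 nanomoles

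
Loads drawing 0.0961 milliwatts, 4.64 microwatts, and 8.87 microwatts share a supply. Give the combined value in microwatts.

In microwatts:
  0.0961 milliwatts = 0.0961 × 10³ microwatts = 96.1
  4.64 microwatts → 4.64
  8.87 microwatts → 8.87
Sum: 96.1 + 4.64 + 8.87 = 109.61

109.61 microwatts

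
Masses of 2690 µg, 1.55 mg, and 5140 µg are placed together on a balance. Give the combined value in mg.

9.38 mg

In mg:
  2690 µg = 2690 × 10⁻³ mg = 2.69
  1.55 mg → 1.55
  5140 µg = 5140 × 10⁻³ mg = 5.14
Sum: 2.69 + 1.55 + 5.14 = 9.38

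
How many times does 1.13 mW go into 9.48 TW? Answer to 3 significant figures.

(9.48 × 10¹²) / (1.13 × 10⁻³) = 8.389 × 10¹⁵

8390000000000000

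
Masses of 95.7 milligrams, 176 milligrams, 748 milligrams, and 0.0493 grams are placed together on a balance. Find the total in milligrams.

In milligrams:
  95.7 milligrams → 95.7
  176 milligrams → 176
  748 milligrams → 748
  0.0493 grams = 0.0493 × 10³ milligrams = 49.3
Sum: 95.7 + 176 + 748 + 49.3 = 1069

1069 milligrams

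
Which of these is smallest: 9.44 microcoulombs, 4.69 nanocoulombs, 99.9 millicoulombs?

4.69 nanocoulombs

9.44 microcoulombs = 0.00000944 coulombs
4.69 nanocoulombs = 0.00000000469 coulombs
99.9 millicoulombs = 0.0999 coulombs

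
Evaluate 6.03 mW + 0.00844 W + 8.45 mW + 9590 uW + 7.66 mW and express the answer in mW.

In mW:
  6.03 mW → 6.03
  0.00844 W = 0.00844 × 10^3 mW = 8.44
  8.45 mW → 8.45
  9590 uW = 9590 × 10^-3 mW = 9.59
  7.66 mW → 7.66
Sum: 6.03 + 8.44 + 8.45 + 9.59 + 7.66 = 40.17

40.17 mW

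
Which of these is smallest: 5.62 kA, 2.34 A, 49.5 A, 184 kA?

5.62 kA = 5620 A
2.34 A = 2.34 A
49.5 A = 49.5 A
184 kA = 184000 A

2.34 A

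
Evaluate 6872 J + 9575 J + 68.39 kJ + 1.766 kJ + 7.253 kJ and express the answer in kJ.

In kJ:
  6872 J = 6872 × 10⁻³ kJ = 6.872
  9575 J = 9575 × 10⁻³ kJ = 9.575
  68.39 kJ → 68.39
  1.766 kJ → 1.766
  7.253 kJ → 7.253
Sum: 6.872 + 9.575 + 68.39 + 1.766 + 7.253 = 93.856

93.856 kJ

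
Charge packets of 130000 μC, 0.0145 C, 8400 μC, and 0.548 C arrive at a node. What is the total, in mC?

In mC:
  130000 μC = 130000e-3 mC = 130
  0.0145 C = 0.0145e3 mC = 14.5
  8400 μC = 8400e-3 mC = 8.4
  0.548 C = 0.548e3 mC = 548
Sum: 130 + 14.5 + 8.4 + 548 = 700.9

700.9 mC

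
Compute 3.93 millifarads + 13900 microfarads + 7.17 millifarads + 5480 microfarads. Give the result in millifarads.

In millifarads:
  3.93 millifarads → 3.93
  13900 microfarads = 13900 × 10⁻³ millifarads = 13.9
  7.17 millifarads → 7.17
  5480 microfarads = 5480 × 10⁻³ millifarads = 5.48
Sum: 3.93 + 13.9 + 7.17 + 5.48 = 30.48

30.48 millifarads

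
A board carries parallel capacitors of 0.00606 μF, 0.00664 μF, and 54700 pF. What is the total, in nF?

In nF:
  0.00606 μF = 0.00606 × 10³ nF = 6.06
  0.00664 μF = 0.00664 × 10³ nF = 6.64
  54700 pF = 54700 × 10⁻³ nF = 54.7
Sum: 6.06 + 6.64 + 54.7 = 67.4

67.4 nF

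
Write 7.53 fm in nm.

0.00000753 nm

femto = 1e-15, nano = 1e-9; factor is 1e-6.
7.53 × 1e-6 = 0.00000753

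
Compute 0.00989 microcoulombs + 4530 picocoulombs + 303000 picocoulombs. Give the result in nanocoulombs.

317.42 nanocoulombs

In nanocoulombs:
  0.00989 microcoulombs = 0.00989 × 10³ nanocoulombs = 9.89
  4530 picocoulombs = 4530 × 10⁻³ nanocoulombs = 4.53
  303000 picocoulombs = 303000 × 10⁻³ nanocoulombs = 303
Sum: 9.89 + 4.53 + 303 = 317.42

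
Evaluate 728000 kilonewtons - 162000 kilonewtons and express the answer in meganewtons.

In meganewtons:
  728000 kilonewtons = 728000e-3 meganewtons = 728
  162000 kilonewtons = 162000e-3 meganewtons = 162
Difference: 728 - 162 = 566

566 meganewtons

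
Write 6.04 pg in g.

pico = 1e-12, (no prefix) = 1e0; factor is 1e-12.
6.04 × 1e-12 = 0.00000000000604

0.00000000000604 g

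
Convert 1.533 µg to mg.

micro = 10^-6, milli = 10^-3; factor is 10^-3.
1.533 × 10^-3 = 0.001533

0.001533 mg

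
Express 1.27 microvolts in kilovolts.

0.00000000127 kilovolts

micro = 1e-6, kilo = 1e3; factor is 1e-9.
1.27 × 1e-9 = 0.00000000127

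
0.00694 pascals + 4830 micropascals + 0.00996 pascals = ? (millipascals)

21.73 millipascals

In millipascals:
  0.00694 pascals = 0.00694 × 10³ millipascals = 6.94
  4830 micropascals = 4830 × 10⁻³ millipascals = 4.83
  0.00996 pascals = 0.00996 × 10³ millipascals = 9.96
Sum: 6.94 + 4.83 + 9.96 = 21.73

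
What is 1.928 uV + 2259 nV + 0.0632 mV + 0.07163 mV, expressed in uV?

In uV:
  1.928 uV → 1.928
  2259 nV = 2259 × 10⁻³ uV = 2.259
  0.0632 mV = 0.0632 × 10³ uV = 63.2
  0.07163 mV = 0.07163 × 10³ uV = 71.63
Sum: 1.928 + 2.259 + 63.2 + 71.63 = 139.017

139.017 uV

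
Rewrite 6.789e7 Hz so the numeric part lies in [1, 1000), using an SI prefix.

= 67.89e6 Hz; 1e6 is mega.

67.89 MHz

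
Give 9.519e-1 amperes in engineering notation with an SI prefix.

= 951.9e-3 amperes; 1e-3 is milli.

951.9 milliamperes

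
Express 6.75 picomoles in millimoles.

pico = 10^-12, milli = 10^-3; factor is 10^-9.
6.75 × 10^-9 = 0.00000000675

0.00000000675 millimoles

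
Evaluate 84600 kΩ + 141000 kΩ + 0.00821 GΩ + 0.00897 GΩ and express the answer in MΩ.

242.78 MΩ

In MΩ:
  84600 kΩ = 84600 × 10⁻³ MΩ = 84.6
  141000 kΩ = 141000 × 10⁻³ MΩ = 141
  0.00821 GΩ = 0.00821 × 10³ MΩ = 8.21
  0.00897 GΩ = 0.00897 × 10³ MΩ = 8.97
Sum: 84.6 + 141 + 8.21 + 8.97 = 242.78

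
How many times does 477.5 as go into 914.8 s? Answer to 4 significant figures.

1916000000000000000

(914.8) / (477.5e-18) = 1.9158e18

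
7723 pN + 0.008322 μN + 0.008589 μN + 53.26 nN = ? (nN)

In nN:
  7723 pN = 7723e-3 nN = 7.723
  0.008322 μN = 0.008322e3 nN = 8.322
  0.008589 μN = 0.008589e3 nN = 8.589
  53.26 nN → 53.26
Sum: 7.723 + 8.322 + 8.589 + 53.26 = 77.894

77.894 nN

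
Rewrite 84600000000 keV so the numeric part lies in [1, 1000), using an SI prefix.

= 84.6 × 10^12 eV; 10^12 is tera.

84.6 TeV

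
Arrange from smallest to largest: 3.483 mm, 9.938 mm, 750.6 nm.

750.6 nm < 3.483 mm < 9.938 mm

3.483 mm = 0.003483 m
9.938 mm = 0.009938 m
750.6 nm = 0.0000007506 m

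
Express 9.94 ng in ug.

0.00994 ug

nano = 1e-9, micro = 1e-6; factor is 1e-3.
9.94 × 1e-3 = 0.00994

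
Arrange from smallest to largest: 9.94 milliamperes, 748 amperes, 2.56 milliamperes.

2.56 milliamperes < 9.94 milliamperes < 748 amperes

9.94 milliamperes = 0.00994 amperes
748 amperes = 748 amperes
2.56 milliamperes = 0.00256 amperes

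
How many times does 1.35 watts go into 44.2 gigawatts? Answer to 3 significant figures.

(44.2 × 10^9) / (1.35) = 32.74 × 10^9

32700000000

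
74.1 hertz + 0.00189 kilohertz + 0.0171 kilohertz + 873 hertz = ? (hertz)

In hertz:
  74.1 hertz → 74.1
  0.00189 kilohertz = 0.00189e3 hertz = 1.89
  0.0171 kilohertz = 0.0171e3 hertz = 17.1
  873 hertz → 873
Sum: 74.1 + 1.89 + 17.1 + 873 = 966.09

966.09 hertz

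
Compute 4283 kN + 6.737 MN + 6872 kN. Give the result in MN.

In MN:
  4283 kN = 4283 × 10^-3 MN = 4.283
  6.737 MN → 6.737
  6872 kN = 6872 × 10^-3 MN = 6.872
Sum: 4.283 + 6.737 + 6.872 = 17.892

17.892 MN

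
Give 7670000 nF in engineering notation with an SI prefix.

7.67 mF

= 7.67 × 10⁻³ F; 10⁻³ is milli.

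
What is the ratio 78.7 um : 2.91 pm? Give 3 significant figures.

(78.7 × 10^-6) / (2.91 × 10^-12) = 27.04 × 10^6

27000000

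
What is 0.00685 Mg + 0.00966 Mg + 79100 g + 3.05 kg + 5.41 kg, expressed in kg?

In kg:
  0.00685 Mg = 0.00685 × 10³ kg = 6.85
  0.00966 Mg = 0.00966 × 10³ kg = 9.66
  79100 g = 79100 × 10⁻³ kg = 79.1
  3.05 kg → 3.05
  5.41 kg → 5.41
Sum: 6.85 + 9.66 + 79.1 + 3.05 + 5.41 = 104.07

104.07 kg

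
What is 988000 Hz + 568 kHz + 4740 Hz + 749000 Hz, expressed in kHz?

2309.74 kHz

In kHz:
  988000 Hz = 988000e-3 kHz = 988
  568 kHz → 568
  4740 Hz = 4740e-3 kHz = 4.74
  749000 Hz = 749000e-3 kHz = 749
Sum: 988 + 568 + 4.74 + 749 = 2309.74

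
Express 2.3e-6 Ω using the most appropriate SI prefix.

2.3 uΩ

= 2.3e-6 Ω; 1e-6 is micro.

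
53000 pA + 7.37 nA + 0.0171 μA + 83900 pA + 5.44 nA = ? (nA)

166.81 nA

In nA:
  53000 pA = 53000 × 10^-3 nA = 53
  7.37 nA → 7.37
  0.0171 μA = 0.0171 × 10^3 nA = 17.1
  83900 pA = 83900 × 10^-3 nA = 83.9
  5.44 nA → 5.44
Sum: 53 + 7.37 + 17.1 + 83.9 + 5.44 = 166.81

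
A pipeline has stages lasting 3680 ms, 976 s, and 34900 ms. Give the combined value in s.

1014.58 s

In s:
  3680 ms = 3680 × 10⁻³ s = 3.68
  976 s → 976
  34900 ms = 34900 × 10⁻³ s = 34.9
Sum: 3.68 + 976 + 34.9 = 1014.58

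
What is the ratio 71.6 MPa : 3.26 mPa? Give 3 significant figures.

(71.6 × 10^6) / (3.26 × 10^-3) = 21.96 × 10^9

22000000000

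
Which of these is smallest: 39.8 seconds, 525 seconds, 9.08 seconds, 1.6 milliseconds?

1.6 milliseconds

39.8 seconds = 39.8 seconds
525 seconds = 525 seconds
9.08 seconds = 9.08 seconds
1.6 milliseconds = 0.0016 seconds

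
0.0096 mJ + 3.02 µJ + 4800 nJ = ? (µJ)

In µJ:
  0.0096 mJ = 0.0096 × 10³ µJ = 9.6
  3.02 µJ → 3.02
  4800 nJ = 4800 × 10⁻³ µJ = 4.8
Sum: 9.6 + 3.02 + 4.8 = 17.42

17.42 µJ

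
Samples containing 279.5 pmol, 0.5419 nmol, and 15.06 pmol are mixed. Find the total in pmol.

836.46 pmol

In pmol:
  279.5 pmol → 279.5
  0.5419 nmol = 0.5419e3 pmol = 541.9
  15.06 pmol → 15.06
Sum: 279.5 + 541.9 + 15.06 = 836.46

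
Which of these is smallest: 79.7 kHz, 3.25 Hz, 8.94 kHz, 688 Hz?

3.25 Hz

79.7 kHz = 79700 Hz
3.25 Hz = 3.25 Hz
8.94 kHz = 8940 Hz
688 Hz = 688 Hz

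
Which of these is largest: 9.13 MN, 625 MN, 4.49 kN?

9.13 MN = 9130000 N
625 MN = 625000000 N
4.49 kN = 4490 N

625 MN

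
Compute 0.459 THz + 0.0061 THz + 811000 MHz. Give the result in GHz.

In GHz:
  0.459 THz = 0.459 × 10³ GHz = 459
  0.0061 THz = 0.0061 × 10³ GHz = 6.1
  811000 MHz = 811000 × 10⁻³ GHz = 811
Sum: 459 + 6.1 + 811 = 1276.1

1276.1 GHz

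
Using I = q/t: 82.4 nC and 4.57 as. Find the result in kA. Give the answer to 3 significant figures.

18000000 kA

(82.4 × 10^-9) / (4.57 × 10^-18) = 18.031 × 10^9 A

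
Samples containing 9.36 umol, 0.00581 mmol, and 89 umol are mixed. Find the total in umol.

104.17 umol

In umol:
  9.36 umol → 9.36
  0.00581 mmol = 0.00581e3 umol = 5.81
  89 umol → 89
Sum: 9.36 + 5.81 + 89 = 104.17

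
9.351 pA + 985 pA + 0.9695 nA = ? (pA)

1963.851 pA

In pA:
  9.351 pA → 9.351
  985 pA → 985
  0.9695 nA = 0.9695e3 pA = 969.5
Sum: 9.351 + 985 + 969.5 = 1963.851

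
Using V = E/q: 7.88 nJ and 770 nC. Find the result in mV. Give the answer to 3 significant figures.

10.2 mV

(7.88e-9) / (770e-9) = 0.010234 V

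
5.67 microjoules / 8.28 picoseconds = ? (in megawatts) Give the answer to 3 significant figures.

0.685 megawatts

(5.67e-6) / (8.28e-12) = 0.68478e6 W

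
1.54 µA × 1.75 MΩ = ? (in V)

1.54e-6 × 1.75e6 = 2.695 V

2.695 V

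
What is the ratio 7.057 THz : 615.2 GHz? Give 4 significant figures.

11.47

(7.057e12) / (615.2e9) = 0.011471e3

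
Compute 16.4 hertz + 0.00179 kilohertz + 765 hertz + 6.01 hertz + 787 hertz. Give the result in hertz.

1576.2 hertz

In hertz:
  16.4 hertz → 16.4
  0.00179 kilohertz = 0.00179 × 10^3 hertz = 1.79
  765 hertz → 765
  6.01 hertz → 6.01
  787 hertz → 787
Sum: 16.4 + 1.79 + 765 + 6.01 + 787 = 1576.2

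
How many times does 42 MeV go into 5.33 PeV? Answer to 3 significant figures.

(5.33 × 10¹⁵) / (42 × 10⁶) = 0.1269 × 10⁹

127000000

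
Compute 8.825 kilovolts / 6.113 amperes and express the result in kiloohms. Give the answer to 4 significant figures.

1.444 kiloohms

(8.825e3) / (6.113) = 1.44364e3 Ω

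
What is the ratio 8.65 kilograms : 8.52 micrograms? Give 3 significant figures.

(8.65 × 10³) / (8.52 × 10⁻⁶) = 1.015 × 10⁹

1020000000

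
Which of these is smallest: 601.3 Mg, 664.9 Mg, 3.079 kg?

3.079 kg

601.3 Mg = 601300000 g
664.9 Mg = 664900000 g
3.079 kg = 3079 g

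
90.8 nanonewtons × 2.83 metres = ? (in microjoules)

90.8e-9 × 2.83 = 256.964e-9 J

0.256964 microjoules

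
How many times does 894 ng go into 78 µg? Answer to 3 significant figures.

87.2

(78e-6) / (894e-9) = 0.08725e3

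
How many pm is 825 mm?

825000000000 pm

milli = 1e-3, pico = 1e-12; factor is 1e9.
825 × 1e9 = 825000000000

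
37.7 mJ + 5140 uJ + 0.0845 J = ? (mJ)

127.34 mJ

In mJ:
  37.7 mJ → 37.7
  5140 uJ = 5140 × 10^-3 mJ = 5.14
  0.0845 J = 0.0845 × 10^3 mJ = 84.5
Sum: 37.7 + 5.14 + 84.5 = 127.34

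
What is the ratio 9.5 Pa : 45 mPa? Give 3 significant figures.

211

(9.5) / (45 × 10^-3) = 0.2111 × 10^3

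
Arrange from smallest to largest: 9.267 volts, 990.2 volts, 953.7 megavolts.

9.267 volts < 990.2 volts < 953.7 megavolts

9.267 volts = 9.267 volts
990.2 volts = 990.2 volts
953.7 megavolts = 953700000 volts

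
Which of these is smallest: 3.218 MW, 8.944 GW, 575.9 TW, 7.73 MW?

3.218 MW = 3218000 W
8.944 GW = 8944000000 W
575.9 TW = 575900000000000 W
7.73 MW = 7730000 W

3.218 MW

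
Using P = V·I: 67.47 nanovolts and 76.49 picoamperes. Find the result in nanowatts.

67.47e-9 × 76.49e-12 = 5160.7803e-21 W

0.0000000051607803 nanowatts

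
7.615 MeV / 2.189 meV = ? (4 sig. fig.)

3479000000

(7.615 × 10⁶) / (2.189 × 10⁻³) = 3.4788 × 10⁹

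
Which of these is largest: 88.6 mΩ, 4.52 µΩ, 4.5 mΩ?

88.6 mΩ = 0.0886 Ω
4.52 µΩ = 0.00000452 Ω
4.5 mΩ = 0.0045 Ω

88.6 mΩ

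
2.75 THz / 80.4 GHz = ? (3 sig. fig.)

(2.75 × 10¹²) / (80.4 × 10⁹) = 0.0342 × 10³

34.2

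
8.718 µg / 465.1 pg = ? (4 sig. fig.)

(8.718 × 10⁻⁶) / (465.1 × 10⁻¹²) = 0.018744 × 10⁶

18740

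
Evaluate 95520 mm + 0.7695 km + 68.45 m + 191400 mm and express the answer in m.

1124.87 m

In m:
  95520 mm = 95520e-3 m = 95.52
  0.7695 km = 0.7695e3 m = 769.5
  68.45 m → 68.45
  191400 mm = 191400e-3 m = 191.4
Sum: 95.52 + 769.5 + 68.45 + 191.4 = 1124.87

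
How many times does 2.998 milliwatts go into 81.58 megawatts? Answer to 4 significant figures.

(81.58 × 10^6) / (2.998 × 10^-3) = 27.211 × 10^9

27210000000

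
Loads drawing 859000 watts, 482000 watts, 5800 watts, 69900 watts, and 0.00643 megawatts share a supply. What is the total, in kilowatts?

In kilowatts:
  859000 watts = 859000 × 10^-3 kilowatts = 859
  482000 watts = 482000 × 10^-3 kilowatts = 482
  5800 watts = 5800 × 10^-3 kilowatts = 5.8
  69900 watts = 69900 × 10^-3 kilowatts = 69.9
  0.00643 megawatts = 0.00643 × 10^3 kilowatts = 6.43
Sum: 859 + 482 + 5.8 + 69.9 + 6.43 = 1423.13

1423.13 kilowatts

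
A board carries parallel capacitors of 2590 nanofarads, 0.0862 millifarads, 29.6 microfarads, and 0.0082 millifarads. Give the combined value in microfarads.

In microfarads:
  2590 nanofarads = 2590 × 10^-3 microfarads = 2.59
  0.0862 millifarads = 0.0862 × 10^3 microfarads = 86.2
  29.6 microfarads → 29.6
  0.0082 millifarads = 0.0082 × 10^3 microfarads = 8.2
Sum: 2.59 + 86.2 + 29.6 + 8.2 = 126.59

126.59 microfarads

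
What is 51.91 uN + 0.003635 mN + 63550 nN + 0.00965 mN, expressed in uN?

In uN:
  51.91 uN → 51.91
  0.003635 mN = 0.003635e3 uN = 3.635
  63550 nN = 63550e-3 uN = 63.55
  0.00965 mN = 0.00965e3 uN = 9.65
Sum: 51.91 + 3.635 + 63.55 + 9.65 = 128.745

128.745 uN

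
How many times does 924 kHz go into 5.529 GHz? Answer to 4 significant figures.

(5.529 × 10^9) / (924 × 10^3) = 0.0059838 × 10^6

5984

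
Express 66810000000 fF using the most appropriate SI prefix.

= 66.81 × 10⁻⁶ F; 10⁻⁶ is micro.

66.81 uF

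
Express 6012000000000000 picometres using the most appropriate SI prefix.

6.012 kilometres

= 6.012 × 10^3 metres; 10^3 is kilo.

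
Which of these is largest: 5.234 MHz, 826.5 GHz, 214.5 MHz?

826.5 GHz

5.234 MHz = 5234000 Hz
826.5 GHz = 826500000000 Hz
214.5 MHz = 214500000 Hz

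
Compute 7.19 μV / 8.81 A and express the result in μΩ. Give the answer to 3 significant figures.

0.816 μΩ

(7.19 × 10⁻⁶) / (8.81) = 0.81612 × 10⁻⁶ Ω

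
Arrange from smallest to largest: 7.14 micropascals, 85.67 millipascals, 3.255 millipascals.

7.14 micropascals = 0.00000714 pascals
85.67 millipascals = 0.08567 pascals
3.255 millipascals = 0.003255 pascals

7.14 micropascals < 3.255 millipascals < 85.67 millipascals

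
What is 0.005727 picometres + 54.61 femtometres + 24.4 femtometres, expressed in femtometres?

84.737 femtometres

In femtometres:
  0.005727 picometres = 0.005727 × 10³ femtometres = 5.727
  54.61 femtometres → 54.61
  24.4 femtometres → 24.4
Sum: 5.727 + 54.61 + 24.4 = 84.737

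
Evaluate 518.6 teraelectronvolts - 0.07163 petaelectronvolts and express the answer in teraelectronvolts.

In teraelectronvolts:
  518.6 teraelectronvolts → 518.6
  0.07163 petaelectronvolts = 0.07163 × 10³ teraelectronvolts = 71.63
Difference: 518.6 - 71.63 = 446.97

446.97 teraelectronvolts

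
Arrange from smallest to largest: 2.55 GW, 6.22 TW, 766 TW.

2.55 GW = 2550000000 W
6.22 TW = 6220000000000 W
766 TW = 766000000000000 W

2.55 GW < 6.22 TW < 766 TW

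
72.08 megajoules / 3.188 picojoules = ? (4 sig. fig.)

(72.08 × 10⁶) / (3.188 × 10⁻¹²) = 22.61 × 10¹⁸

22610000000000000000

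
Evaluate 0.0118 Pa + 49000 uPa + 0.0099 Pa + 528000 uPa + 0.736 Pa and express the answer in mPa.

1334.7 mPa

In mPa:
  0.0118 Pa = 0.0118 × 10^3 mPa = 11.8
  49000 uPa = 49000 × 10^-3 mPa = 49
  0.0099 Pa = 0.0099 × 10^3 mPa = 9.9
  528000 uPa = 528000 × 10^-3 mPa = 528
  0.736 Pa = 0.736 × 10^3 mPa = 736
Sum: 11.8 + 49 + 9.9 + 528 + 736 = 1334.7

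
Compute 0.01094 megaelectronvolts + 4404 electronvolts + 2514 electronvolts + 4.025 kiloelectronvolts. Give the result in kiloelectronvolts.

In kiloelectronvolts:
  0.01094 megaelectronvolts = 0.01094 × 10³ kiloelectronvolts = 10.94
  4404 electronvolts = 4404 × 10⁻³ kiloelectronvolts = 4.404
  2514 electronvolts = 2514 × 10⁻³ kiloelectronvolts = 2.514
  4.025 kiloelectronvolts → 4.025
Sum: 10.94 + 4.404 + 2.514 + 4.025 = 21.883

21.883 kiloelectronvolts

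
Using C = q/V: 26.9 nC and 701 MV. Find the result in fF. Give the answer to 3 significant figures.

0.0384 fF

(26.9 × 10⁻⁹) / (701 × 10⁶) = 0.038374 × 10⁻¹⁵ F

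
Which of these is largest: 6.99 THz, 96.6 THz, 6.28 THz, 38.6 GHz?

96.6 THz

6.99 THz = 6990000000000 Hz
96.6 THz = 96600000000000 Hz
6.28 THz = 6280000000000 Hz
38.6 GHz = 38600000000 Hz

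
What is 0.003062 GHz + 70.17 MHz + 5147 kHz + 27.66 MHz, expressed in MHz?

In MHz:
  0.003062 GHz = 0.003062 × 10³ MHz = 3.062
  70.17 MHz → 70.17
  5147 kHz = 5147 × 10⁻³ MHz = 5.147
  27.66 MHz → 27.66
Sum: 3.062 + 70.17 + 5.147 + 27.66 = 106.039

106.039 MHz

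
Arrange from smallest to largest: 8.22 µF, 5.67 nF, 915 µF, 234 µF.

5.67 nF < 8.22 µF < 234 µF < 915 µF

8.22 µF = 0.00000822 F
5.67 nF = 0.00000000567 F
915 µF = 0.000915 F
234 µF = 0.000234 F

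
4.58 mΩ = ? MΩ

0.00000000458 MΩ

milli = 10⁻³, mega = 10⁶; factor is 10⁻⁹.
4.58 × 10⁻⁹ = 0.00000000458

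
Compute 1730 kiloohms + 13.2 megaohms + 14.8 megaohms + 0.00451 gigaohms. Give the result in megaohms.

34.24 megaohms

In megaohms:
  1730 kiloohms = 1730 × 10^-3 megaohms = 1.73
  13.2 megaohms → 13.2
  14.8 megaohms → 14.8
  0.00451 gigaohms = 0.00451 × 10^3 megaohms = 4.51
Sum: 1.73 + 13.2 + 14.8 + 4.51 = 34.24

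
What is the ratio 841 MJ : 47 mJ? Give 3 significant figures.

17900000000

(841 × 10^6) / (47 × 10^-3) = 17.89 × 10^9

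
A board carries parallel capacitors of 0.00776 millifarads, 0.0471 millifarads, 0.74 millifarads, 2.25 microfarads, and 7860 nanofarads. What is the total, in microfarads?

804.97 microfarads

In microfarads:
  0.00776 millifarads = 0.00776 × 10³ microfarads = 7.76
  0.0471 millifarads = 0.0471 × 10³ microfarads = 47.1
  0.74 millifarads = 0.74 × 10³ microfarads = 740
  2.25 microfarads → 2.25
  7860 nanofarads = 7860 × 10⁻³ microfarads = 7.86
Sum: 7.76 + 47.1 + 740 + 2.25 + 7.86 = 804.97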